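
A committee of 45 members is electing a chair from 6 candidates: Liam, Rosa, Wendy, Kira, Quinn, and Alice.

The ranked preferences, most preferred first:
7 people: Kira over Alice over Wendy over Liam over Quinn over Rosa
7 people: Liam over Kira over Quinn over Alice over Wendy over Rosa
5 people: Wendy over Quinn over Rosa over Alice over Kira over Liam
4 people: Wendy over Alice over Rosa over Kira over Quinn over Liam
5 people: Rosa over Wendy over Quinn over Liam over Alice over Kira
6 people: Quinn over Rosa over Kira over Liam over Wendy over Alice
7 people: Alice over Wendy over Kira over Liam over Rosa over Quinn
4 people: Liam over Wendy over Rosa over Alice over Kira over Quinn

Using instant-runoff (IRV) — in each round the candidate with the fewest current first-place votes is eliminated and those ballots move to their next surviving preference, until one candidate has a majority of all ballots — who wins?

Wendy

Round 1: Liam 11, Rosa 5, Wendy 9, Kira 7, Quinn 6, Alice 7. Rosa eliminated.
Round 2: Liam 11, Wendy 14, Kira 7, Quinn 6, Alice 7. Quinn eliminated.
Round 3: Liam 11, Wendy 14, Kira 13, Alice 7. Alice eliminated.
Round 4: Liam 11, Wendy 21, Kira 13. Liam eliminated.
Round 5: Wendy 25, Kira 20. Wendy has a majority (≥23).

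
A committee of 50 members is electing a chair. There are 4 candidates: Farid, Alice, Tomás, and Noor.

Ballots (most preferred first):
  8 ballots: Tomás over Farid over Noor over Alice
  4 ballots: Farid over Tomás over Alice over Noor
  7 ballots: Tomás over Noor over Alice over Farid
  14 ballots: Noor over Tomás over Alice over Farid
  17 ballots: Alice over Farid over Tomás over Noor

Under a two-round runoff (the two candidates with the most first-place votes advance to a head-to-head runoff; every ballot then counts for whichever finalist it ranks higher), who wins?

Tomás

Round 1 first-place votes: Farid 4, Alice 17, Tomás 15, Noor 14. Alice and Tomás advance.
Runoff: Alice is ranked above Tomás on 17 ballots, Tomás above Alice on 33.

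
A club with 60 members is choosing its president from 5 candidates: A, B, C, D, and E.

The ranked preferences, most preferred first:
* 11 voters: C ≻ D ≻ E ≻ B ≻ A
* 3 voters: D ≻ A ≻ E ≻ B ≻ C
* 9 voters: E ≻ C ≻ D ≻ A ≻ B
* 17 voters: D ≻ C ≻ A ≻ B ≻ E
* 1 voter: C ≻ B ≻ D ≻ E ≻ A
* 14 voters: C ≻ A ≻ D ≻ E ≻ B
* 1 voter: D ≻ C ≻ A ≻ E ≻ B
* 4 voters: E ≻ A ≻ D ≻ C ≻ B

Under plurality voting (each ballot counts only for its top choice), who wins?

C

First-place votes: A 0, B 0, C 26, D 21, E 13.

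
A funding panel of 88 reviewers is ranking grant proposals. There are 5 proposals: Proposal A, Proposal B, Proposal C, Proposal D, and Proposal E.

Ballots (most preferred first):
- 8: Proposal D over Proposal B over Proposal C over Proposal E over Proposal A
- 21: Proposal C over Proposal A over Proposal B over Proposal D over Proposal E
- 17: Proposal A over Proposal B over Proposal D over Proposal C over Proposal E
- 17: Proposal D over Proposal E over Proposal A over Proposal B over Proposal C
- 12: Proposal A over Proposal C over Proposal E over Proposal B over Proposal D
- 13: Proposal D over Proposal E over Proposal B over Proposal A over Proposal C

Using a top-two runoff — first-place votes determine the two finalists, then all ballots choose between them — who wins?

Proposal A

Round 1 first-place votes: Proposal A 29, Proposal B 0, Proposal C 21, Proposal D 38, Proposal E 0. Proposal D and Proposal A advance.
Runoff: Proposal D is ranked above Proposal A on 38 ballots, Proposal A above Proposal D on 50.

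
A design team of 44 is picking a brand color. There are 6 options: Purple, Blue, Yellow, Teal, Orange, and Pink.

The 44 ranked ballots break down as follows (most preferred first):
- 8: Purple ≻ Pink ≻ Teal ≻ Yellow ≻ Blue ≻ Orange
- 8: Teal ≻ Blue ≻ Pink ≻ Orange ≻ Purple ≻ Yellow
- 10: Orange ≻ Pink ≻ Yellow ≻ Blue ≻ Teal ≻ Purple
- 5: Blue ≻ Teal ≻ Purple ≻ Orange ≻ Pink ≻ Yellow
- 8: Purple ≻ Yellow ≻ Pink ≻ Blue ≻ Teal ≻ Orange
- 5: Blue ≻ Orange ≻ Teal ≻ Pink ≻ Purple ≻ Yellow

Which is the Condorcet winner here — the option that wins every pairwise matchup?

Pink

Pink vs Purple: 23–21
Pink vs Blue: 26–18
Pink vs Yellow: 36–8
Pink vs Teal: 26–18
Pink vs Orange: 24–20
Pink beats every other option.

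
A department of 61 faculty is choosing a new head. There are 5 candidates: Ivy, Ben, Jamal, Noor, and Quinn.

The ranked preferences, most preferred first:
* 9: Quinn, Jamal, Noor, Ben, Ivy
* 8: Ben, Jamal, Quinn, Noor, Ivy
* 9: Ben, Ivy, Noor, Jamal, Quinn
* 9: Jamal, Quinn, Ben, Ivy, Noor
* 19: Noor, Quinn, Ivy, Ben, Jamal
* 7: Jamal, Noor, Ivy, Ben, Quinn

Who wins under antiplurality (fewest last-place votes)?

Ben

Last-place votes: Ivy 17, Ben 0, Jamal 19, Noor 9, Quinn 16.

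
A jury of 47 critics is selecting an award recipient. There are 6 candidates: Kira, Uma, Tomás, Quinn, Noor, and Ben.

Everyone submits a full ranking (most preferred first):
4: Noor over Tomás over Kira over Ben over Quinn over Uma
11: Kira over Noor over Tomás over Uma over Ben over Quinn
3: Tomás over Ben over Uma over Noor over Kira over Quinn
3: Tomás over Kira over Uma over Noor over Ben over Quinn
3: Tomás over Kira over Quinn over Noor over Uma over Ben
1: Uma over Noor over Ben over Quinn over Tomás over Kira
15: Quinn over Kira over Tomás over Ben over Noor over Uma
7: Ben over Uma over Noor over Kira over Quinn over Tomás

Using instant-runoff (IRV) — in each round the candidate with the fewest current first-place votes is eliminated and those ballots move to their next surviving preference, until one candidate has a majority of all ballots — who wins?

Kira

Round 1: Kira 11, Uma 1, Tomás 9, Quinn 15, Noor 4, Ben 7. Uma eliminated.
Round 2: Kira 11, Tomás 9, Quinn 15, Noor 5, Ben 7. Noor eliminated.
Round 3: Kira 11, Tomás 13, Quinn 15, Ben 8. Ben eliminated.
Round 4: Kira 18, Tomás 13, Quinn 16. Tomás eliminated.
Round 5: Kira 31, Quinn 16. Kira has a majority (≥24).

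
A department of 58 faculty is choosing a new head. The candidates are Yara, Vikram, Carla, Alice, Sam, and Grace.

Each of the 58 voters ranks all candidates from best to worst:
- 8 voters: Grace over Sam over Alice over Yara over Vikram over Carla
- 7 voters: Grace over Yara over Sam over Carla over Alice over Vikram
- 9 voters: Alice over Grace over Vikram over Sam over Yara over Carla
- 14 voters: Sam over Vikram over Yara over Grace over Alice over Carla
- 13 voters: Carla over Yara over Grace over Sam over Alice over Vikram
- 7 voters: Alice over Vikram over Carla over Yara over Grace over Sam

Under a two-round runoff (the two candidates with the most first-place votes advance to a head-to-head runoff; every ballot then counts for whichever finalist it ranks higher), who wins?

Grace

Round 1 first-place votes: Yara 0, Vikram 0, Carla 13, Alice 16, Sam 14, Grace 15. Alice and Grace advance.
Runoff: Alice is ranked above Grace on 16 ballots, Grace above Alice on 42.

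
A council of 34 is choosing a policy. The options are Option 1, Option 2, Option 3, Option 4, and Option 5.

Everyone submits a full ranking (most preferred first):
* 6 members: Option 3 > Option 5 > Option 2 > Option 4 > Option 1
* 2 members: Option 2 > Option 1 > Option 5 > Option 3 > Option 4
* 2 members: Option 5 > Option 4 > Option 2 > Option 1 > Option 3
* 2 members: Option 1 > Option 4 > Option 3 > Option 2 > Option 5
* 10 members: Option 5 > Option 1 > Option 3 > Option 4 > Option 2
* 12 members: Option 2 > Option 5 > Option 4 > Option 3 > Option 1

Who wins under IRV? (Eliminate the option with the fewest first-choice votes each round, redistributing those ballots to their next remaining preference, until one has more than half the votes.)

Option 5

Round 1: Option 1 2, Option 2 14, Option 3 6, Option 4 0, Option 5 12. Option 4 eliminated.
Round 2: Option 1 2, Option 2 14, Option 3 6, Option 5 12. Option 1 eliminated.
Round 3: Option 2 14, Option 3 8, Option 5 12. Option 3 eliminated.
Round 4: Option 2 16, Option 5 18. Option 5 has a majority (≥18).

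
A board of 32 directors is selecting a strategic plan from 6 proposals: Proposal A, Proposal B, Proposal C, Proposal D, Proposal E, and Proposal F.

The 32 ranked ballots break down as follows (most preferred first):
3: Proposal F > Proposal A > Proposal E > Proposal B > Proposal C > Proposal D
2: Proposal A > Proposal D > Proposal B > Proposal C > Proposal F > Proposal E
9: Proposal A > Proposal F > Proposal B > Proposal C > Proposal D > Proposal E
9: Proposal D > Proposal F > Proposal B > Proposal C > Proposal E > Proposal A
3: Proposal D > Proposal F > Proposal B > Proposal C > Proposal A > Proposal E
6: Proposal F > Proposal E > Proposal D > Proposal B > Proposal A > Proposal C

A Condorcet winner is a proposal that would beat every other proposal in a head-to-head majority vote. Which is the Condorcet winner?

Proposal F vs Proposal A: 21–11
Proposal F vs Proposal B: 30–2
Proposal F vs Proposal C: 30–2
Proposal F vs Proposal D: 18–14
Proposal F vs Proposal E: 32–0
Proposal F beats every other proposal.

Proposal F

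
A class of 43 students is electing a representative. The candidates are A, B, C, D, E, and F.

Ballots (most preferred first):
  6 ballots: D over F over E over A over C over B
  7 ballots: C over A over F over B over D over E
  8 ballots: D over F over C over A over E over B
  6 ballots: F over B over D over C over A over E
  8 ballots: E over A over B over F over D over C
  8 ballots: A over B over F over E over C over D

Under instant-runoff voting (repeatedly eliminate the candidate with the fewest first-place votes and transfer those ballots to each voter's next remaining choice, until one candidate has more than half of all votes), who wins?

Round 1: A 8, B 0, C 7, D 14, E 8, F 6. B eliminated.
Round 2: A 8, C 7, D 14, E 8, F 6. F eliminated.
Round 3: A 8, C 7, D 20, E 8. C eliminated.
Round 4: A 15, D 20, E 8. E eliminated.
Round 5: A 23, D 20. A has a majority (≥22).

A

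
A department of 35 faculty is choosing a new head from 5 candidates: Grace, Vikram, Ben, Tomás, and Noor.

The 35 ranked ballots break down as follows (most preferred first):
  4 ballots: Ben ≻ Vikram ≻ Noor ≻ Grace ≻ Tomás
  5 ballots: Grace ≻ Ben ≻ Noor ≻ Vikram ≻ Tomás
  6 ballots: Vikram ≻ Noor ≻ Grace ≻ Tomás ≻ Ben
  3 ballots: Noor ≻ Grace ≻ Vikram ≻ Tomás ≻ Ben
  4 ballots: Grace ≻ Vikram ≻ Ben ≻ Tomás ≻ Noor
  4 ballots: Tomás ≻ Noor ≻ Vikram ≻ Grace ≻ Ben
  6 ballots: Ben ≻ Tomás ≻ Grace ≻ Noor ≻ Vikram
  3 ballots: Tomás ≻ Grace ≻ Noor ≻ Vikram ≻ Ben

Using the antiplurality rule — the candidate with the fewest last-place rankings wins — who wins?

Last-place votes: Grace 0, Vikram 6, Ben 16, Tomás 9, Noor 4.

Grace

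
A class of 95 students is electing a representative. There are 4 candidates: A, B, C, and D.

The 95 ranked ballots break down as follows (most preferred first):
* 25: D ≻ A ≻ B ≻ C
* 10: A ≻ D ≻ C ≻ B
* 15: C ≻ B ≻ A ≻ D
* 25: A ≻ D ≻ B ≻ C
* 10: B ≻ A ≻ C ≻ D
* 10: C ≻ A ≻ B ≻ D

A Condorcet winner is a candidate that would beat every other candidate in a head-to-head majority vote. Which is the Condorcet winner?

A vs B: 70–25
A vs C: 70–25
A vs D: 70–25
A beats every other candidate.

A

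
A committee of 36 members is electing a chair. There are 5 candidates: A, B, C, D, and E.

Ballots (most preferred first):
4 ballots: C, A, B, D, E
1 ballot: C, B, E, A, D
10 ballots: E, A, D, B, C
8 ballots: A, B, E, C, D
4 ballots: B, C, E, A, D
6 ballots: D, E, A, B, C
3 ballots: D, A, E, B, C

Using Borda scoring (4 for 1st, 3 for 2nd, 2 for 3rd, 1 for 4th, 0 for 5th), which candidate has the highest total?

A

A: 4×3 + 1×1 + 10×3 + 8×4 + 4×1 + 6×2 + 3×3 = 100
B: 4×2 + 1×3 + 10×1 + 8×3 + 4×4 + 6×1 + 3×1 = 70
C: 4×4 + 1×4 + 10×0 + 8×1 + 4×3 + 6×0 + 3×0 = 40
D: 4×1 + 1×0 + 10×2 + 8×0 + 4×0 + 6×4 + 3×4 = 60
E: 4×0 + 1×2 + 10×4 + 8×2 + 4×2 + 6×3 + 3×2 = 90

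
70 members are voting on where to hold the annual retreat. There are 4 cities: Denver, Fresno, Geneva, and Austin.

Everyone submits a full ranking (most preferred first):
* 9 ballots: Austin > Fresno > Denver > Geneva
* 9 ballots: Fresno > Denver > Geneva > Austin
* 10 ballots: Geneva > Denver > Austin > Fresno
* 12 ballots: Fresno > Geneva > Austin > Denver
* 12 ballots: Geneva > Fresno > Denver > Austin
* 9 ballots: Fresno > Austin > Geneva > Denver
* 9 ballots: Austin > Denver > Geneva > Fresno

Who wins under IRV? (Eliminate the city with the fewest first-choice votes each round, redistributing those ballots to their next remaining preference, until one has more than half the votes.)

Round 1: Denver 0, Fresno 30, Geneva 22, Austin 18. Denver eliminated.
Round 2: Fresno 30, Geneva 22, Austin 18. Austin eliminated.
Round 3: Fresno 39, Geneva 31. Fresno has a majority (≥36).

Fresno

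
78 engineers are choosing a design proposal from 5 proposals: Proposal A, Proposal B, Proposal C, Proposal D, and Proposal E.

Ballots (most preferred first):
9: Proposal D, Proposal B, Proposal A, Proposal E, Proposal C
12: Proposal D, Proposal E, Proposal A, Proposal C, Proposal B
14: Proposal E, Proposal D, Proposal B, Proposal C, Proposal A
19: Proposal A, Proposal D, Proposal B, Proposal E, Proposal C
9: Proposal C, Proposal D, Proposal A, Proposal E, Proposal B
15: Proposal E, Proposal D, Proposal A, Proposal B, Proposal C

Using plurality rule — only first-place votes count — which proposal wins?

Proposal E

First-place votes: Proposal A 19, Proposal B 0, Proposal C 9, Proposal D 21, Proposal E 29.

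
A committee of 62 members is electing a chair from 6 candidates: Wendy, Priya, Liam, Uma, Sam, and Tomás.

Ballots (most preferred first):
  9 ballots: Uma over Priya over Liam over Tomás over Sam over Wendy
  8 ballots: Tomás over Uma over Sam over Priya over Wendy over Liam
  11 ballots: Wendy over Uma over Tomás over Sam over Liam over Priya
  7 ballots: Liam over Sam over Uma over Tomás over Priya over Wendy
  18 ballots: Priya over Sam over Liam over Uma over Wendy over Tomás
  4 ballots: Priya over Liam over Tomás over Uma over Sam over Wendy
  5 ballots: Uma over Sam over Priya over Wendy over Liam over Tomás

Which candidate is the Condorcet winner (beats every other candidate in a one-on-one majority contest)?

Uma vs Wendy: 51–11
Uma vs Priya: 40–22
Uma vs Liam: 33–29
Uma vs Sam: 37–25
Uma vs Tomás: 50–12
Uma beats every other candidate.

Uma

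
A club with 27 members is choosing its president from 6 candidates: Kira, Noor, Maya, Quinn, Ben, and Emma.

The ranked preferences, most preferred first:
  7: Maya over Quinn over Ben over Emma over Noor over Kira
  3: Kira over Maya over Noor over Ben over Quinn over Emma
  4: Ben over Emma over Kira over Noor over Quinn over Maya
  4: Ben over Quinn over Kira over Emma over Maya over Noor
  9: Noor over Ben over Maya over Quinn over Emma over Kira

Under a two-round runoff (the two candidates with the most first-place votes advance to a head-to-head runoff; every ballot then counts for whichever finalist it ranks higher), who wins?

Ben

Round 1 first-place votes: Kira 3, Noor 9, Maya 7, Quinn 0, Ben 8, Emma 0. Noor and Ben advance.
Runoff: Noor is ranked above Ben on 12 ballots, Ben above Noor on 15.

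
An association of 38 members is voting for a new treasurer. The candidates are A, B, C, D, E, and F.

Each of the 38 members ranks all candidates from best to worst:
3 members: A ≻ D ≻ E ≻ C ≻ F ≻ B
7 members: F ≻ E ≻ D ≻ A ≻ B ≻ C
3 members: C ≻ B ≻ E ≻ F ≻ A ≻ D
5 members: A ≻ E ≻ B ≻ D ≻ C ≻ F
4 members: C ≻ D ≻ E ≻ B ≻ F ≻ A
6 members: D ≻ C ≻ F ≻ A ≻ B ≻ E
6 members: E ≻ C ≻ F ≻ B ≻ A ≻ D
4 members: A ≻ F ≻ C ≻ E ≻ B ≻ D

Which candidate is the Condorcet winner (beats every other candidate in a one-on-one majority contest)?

E

E vs A: 20–18
E vs B: 29–9
E vs C: 21–17
E vs D: 25–13
E vs F: 21–17
E beats every other candidate.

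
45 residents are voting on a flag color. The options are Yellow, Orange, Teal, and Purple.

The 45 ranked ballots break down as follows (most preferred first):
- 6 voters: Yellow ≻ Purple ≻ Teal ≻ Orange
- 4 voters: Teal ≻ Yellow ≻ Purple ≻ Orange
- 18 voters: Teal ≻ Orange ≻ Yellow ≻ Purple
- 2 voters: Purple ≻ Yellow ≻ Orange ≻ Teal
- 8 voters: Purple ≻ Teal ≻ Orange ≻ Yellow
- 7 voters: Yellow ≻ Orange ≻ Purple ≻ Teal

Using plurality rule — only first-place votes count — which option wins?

First-place votes: Yellow 13, Orange 0, Teal 22, Purple 10.

Teal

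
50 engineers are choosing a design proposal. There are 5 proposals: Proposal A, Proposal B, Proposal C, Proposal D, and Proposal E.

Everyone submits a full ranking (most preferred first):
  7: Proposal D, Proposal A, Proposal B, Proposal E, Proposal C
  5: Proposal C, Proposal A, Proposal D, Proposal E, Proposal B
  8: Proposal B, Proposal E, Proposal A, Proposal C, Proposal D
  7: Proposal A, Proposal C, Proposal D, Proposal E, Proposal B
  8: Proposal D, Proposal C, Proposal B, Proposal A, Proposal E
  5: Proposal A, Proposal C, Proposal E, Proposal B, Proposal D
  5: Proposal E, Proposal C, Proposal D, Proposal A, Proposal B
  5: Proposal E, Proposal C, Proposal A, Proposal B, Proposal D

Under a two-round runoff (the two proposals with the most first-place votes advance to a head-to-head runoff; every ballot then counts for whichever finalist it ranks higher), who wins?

Round 1 first-place votes: Proposal A 12, Proposal B 8, Proposal C 5, Proposal D 15, Proposal E 10. Proposal D and Proposal A advance.
Runoff: Proposal D is ranked above Proposal A on 20 ballots, Proposal A above Proposal D on 30.

Proposal A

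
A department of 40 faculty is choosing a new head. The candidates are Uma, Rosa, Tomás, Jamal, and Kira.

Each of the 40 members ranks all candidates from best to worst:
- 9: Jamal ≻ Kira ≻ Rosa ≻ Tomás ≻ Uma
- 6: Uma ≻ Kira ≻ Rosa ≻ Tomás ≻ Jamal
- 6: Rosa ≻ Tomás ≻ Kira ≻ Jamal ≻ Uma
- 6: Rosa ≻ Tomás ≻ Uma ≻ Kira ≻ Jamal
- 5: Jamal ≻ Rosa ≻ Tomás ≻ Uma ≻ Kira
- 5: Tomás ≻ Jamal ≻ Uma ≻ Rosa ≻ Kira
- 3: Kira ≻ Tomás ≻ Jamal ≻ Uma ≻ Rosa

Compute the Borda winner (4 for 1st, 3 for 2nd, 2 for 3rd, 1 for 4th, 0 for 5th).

Rosa

Uma: 9×0 + 6×4 + 6×0 + 6×2 + 5×1 + 5×2 + 3×1 = 54
Rosa: 9×2 + 6×2 + 6×4 + 6×4 + 5×3 + 5×1 + 3×0 = 98
Tomás: 9×1 + 6×1 + 6×3 + 6×3 + 5×2 + 5×4 + 3×3 = 90
Jamal: 9×4 + 6×0 + 6×1 + 6×0 + 5×4 + 5×3 + 3×2 = 83
Kira: 9×3 + 6×3 + 6×2 + 6×1 + 5×0 + 5×0 + 3×4 = 75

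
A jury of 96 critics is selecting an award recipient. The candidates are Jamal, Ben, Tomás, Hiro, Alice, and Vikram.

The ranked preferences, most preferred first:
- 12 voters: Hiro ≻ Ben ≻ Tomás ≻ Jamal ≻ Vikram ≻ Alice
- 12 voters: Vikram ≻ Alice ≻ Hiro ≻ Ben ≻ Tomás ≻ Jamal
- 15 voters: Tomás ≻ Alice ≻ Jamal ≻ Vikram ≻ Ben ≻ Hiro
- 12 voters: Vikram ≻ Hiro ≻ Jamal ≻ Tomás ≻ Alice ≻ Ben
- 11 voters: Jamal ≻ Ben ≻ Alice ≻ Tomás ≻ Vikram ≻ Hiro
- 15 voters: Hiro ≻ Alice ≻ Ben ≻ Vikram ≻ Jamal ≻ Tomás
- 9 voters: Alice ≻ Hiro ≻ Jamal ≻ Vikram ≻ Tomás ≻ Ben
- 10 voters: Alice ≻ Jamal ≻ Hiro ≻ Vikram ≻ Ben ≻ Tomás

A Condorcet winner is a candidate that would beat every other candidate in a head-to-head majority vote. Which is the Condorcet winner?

Alice

Alice vs Jamal: 61–35
Alice vs Ben: 73–23
Alice vs Tomás: 57–39
Alice vs Hiro: 57–39
Alice vs Vikram: 60–36
Alice beats every other candidate.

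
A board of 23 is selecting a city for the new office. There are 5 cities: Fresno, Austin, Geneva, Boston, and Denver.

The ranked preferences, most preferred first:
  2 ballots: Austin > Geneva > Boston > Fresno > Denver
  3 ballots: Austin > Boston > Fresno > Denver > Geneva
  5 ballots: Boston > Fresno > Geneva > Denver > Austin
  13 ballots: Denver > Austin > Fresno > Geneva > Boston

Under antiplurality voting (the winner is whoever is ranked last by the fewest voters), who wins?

Last-place votes: Fresno 0, Austin 5, Geneva 3, Boston 13, Denver 2.

Fresno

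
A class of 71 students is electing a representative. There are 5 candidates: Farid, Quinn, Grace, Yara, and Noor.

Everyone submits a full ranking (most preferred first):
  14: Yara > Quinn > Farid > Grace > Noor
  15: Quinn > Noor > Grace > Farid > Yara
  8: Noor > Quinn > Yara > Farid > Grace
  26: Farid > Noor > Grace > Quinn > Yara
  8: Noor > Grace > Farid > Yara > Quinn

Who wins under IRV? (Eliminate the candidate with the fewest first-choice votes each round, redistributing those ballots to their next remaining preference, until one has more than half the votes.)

Round 1: Farid 26, Quinn 15, Grace 0, Yara 14, Noor 16. Grace eliminated.
Round 2: Farid 26, Quinn 15, Yara 14, Noor 16. Yara eliminated.
Round 3: Farid 26, Quinn 29, Noor 16. Noor eliminated.
Round 4: Farid 34, Quinn 37. Quinn has a majority (≥36).

Quinn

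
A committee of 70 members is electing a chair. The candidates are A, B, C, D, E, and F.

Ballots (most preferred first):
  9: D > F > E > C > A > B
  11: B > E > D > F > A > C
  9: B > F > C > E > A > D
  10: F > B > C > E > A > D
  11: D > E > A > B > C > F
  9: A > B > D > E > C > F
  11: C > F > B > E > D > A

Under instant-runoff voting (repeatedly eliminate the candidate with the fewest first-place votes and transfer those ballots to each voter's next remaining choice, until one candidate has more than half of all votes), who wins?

Round 1: A 9, B 20, C 11, D 20, E 0, F 10. E eliminated.
Round 2: A 9, B 20, C 11, D 20, F 10. A eliminated.
Round 3: B 29, C 11, D 20, F 10. F eliminated.
Round 4: B 39, C 11, D 20. B has a majority (≥36).

B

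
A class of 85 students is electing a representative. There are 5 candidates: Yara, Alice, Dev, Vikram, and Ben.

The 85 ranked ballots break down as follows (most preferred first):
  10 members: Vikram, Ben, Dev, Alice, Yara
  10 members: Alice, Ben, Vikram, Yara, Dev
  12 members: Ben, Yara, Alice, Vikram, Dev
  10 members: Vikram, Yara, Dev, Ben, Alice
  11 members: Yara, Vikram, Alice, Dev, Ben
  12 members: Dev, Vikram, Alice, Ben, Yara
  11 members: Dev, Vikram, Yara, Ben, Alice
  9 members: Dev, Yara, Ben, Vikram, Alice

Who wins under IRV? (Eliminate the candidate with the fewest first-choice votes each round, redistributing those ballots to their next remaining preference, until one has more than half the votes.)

Round 1: Yara 11, Alice 10, Dev 32, Vikram 20, Ben 12. Alice eliminated.
Round 2: Yara 11, Dev 32, Vikram 20, Ben 22. Yara eliminated.
Round 3: Dev 32, Vikram 31, Ben 22. Ben eliminated.
Round 4: Dev 32, Vikram 53. Vikram has a majority (≥43).

Vikram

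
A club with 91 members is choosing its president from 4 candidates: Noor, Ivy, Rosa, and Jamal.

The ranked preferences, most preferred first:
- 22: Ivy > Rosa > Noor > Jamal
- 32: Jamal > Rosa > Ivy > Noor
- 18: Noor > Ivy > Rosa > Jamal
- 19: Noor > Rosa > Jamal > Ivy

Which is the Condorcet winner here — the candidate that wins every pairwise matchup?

Rosa vs Noor: 54–37
Rosa vs Ivy: 51–40
Rosa vs Jamal: 59–32
Rosa beats every other candidate.

Rosa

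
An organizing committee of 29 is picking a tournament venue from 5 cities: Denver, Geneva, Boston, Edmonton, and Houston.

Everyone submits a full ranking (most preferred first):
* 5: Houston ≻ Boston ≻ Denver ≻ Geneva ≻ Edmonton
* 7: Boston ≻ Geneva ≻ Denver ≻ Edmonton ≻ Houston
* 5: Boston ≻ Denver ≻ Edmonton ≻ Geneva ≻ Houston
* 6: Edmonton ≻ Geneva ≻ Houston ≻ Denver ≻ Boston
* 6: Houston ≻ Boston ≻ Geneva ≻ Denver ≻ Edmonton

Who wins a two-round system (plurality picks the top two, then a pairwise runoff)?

Round 1 first-place votes: Denver 0, Geneva 0, Boston 12, Edmonton 6, Houston 11. Boston and Houston advance.
Runoff: Boston is ranked above Houston on 12 ballots, Houston above Boston on 17.

Houston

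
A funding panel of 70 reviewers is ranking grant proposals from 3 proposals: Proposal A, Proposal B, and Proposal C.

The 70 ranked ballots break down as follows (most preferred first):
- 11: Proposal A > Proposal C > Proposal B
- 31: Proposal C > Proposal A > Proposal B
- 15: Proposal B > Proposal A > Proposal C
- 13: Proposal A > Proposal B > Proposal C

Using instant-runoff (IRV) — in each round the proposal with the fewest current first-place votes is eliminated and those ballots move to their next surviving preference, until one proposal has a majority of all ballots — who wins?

Proposal A

Round 1: Proposal A 24, Proposal B 15, Proposal C 31. Proposal B eliminated.
Round 2: Proposal A 39, Proposal C 31. Proposal A has a majority (≥36).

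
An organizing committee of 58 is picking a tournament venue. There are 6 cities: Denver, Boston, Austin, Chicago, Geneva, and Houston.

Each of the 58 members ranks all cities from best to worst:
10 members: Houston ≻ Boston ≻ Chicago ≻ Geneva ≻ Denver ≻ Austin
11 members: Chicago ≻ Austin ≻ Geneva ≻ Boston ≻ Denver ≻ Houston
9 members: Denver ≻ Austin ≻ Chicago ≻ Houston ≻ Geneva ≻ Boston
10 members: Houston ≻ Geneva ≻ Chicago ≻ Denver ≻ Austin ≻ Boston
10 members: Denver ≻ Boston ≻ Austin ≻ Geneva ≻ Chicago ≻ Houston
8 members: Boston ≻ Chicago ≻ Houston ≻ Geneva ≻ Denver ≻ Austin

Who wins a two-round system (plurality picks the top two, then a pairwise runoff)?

Denver

Round 1 first-place votes: Denver 19, Boston 8, Austin 0, Chicago 11, Geneva 0, Houston 20. Houston and Denver advance.
Runoff: Houston is ranked above Denver on 28 ballots, Denver above Houston on 30.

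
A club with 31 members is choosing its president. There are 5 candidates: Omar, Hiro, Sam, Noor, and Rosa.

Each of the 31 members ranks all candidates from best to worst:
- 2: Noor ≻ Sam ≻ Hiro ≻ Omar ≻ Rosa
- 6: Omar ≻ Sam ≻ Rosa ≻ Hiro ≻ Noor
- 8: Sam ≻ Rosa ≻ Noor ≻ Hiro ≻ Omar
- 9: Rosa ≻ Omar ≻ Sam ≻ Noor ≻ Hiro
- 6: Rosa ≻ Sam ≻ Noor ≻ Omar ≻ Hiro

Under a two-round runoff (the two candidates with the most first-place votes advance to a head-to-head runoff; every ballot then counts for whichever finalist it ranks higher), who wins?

Round 1 first-place votes: Omar 6, Hiro 0, Sam 8, Noor 2, Rosa 15. Rosa and Sam advance.
Runoff: Rosa is ranked above Sam on 15 ballots, Sam above Rosa on 16.

Sam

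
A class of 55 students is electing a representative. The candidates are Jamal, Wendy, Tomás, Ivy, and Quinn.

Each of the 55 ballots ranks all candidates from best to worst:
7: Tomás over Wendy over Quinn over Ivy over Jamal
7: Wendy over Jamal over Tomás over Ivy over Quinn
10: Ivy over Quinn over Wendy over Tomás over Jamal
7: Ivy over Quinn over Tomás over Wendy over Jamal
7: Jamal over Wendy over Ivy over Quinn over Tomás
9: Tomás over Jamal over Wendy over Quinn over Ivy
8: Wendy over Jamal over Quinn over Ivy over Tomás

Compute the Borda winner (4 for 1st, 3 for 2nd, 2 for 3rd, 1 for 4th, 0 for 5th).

Jamal: 7×0 + 7×3 + 10×0 + 7×0 + 7×4 + 9×3 + 8×3 = 100
Wendy: 7×3 + 7×4 + 10×2 + 7×1 + 7×3 + 9×2 + 8×4 = 147
Tomás: 7×4 + 7×2 + 10×1 + 7×2 + 7×0 + 9×4 + 8×0 = 102
Ivy: 7×1 + 7×1 + 10×4 + 7×4 + 7×2 + 9×0 + 8×1 = 104
Quinn: 7×2 + 7×0 + 10×3 + 7×3 + 7×1 + 9×1 + 8×2 = 97

Wendy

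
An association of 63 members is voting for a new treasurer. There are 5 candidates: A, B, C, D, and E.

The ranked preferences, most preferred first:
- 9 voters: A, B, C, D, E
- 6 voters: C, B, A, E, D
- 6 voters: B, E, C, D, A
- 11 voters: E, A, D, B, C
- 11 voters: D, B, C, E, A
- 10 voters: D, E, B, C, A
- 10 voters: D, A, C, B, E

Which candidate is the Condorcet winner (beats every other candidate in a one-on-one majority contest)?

D vs A: 37–26
D vs B: 42–21
D vs C: 42–21
D vs E: 40–23
D beats every other candidate.

D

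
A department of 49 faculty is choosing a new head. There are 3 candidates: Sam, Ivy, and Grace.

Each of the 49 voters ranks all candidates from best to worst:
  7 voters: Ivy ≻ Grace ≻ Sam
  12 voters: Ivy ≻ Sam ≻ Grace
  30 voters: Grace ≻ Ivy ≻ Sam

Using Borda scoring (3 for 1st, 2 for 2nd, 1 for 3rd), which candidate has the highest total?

Ivy

Sam: 7×1 + 12×2 + 30×1 = 61
Ivy: 7×3 + 12×3 + 30×2 = 117
Grace: 7×2 + 12×1 + 30×3 = 116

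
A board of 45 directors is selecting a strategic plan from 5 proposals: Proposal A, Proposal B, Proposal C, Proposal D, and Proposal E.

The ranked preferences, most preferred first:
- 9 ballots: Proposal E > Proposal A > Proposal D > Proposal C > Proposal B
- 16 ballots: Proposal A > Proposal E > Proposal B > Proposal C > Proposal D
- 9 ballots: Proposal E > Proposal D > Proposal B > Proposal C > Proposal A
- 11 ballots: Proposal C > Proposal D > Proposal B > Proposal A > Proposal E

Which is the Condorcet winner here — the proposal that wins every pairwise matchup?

Proposal A vs Proposal B: 25–20
Proposal A vs Proposal C: 25–20
Proposal A vs Proposal D: 25–20
Proposal A vs Proposal E: 27–18
Proposal A beats every other proposal.

Proposal A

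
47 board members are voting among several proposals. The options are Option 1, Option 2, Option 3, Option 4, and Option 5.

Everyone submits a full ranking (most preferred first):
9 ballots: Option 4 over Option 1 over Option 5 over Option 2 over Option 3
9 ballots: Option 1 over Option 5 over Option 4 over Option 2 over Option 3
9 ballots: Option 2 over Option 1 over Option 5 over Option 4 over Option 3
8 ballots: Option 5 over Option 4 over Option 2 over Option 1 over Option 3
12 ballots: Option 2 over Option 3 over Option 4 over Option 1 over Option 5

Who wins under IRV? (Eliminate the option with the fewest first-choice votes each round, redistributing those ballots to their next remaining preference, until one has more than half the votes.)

Option 4

Round 1: Option 1 9, Option 2 21, Option 3 0, Option 4 9, Option 5 8. Option 3 eliminated.
Round 2: Option 1 9, Option 2 21, Option 4 9, Option 5 8. Option 5 eliminated.
Round 3: Option 1 9, Option 2 21, Option 4 17. Option 1 eliminated.
Round 4: Option 2 21, Option 4 26. Option 4 has a majority (≥24).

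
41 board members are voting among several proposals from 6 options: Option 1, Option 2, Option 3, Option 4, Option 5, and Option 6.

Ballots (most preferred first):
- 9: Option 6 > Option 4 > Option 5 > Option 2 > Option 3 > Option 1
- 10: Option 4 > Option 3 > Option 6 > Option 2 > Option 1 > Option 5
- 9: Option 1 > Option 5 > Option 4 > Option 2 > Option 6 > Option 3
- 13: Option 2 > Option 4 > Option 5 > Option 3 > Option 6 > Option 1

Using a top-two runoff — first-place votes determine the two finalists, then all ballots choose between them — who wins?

Round 1 first-place votes: Option 1 9, Option 2 13, Option 3 0, Option 4 10, Option 5 0, Option 6 9. Option 2 and Option 4 advance.
Runoff: Option 2 is ranked above Option 4 on 13 ballots, Option 4 above Option 2 on 28.

Option 4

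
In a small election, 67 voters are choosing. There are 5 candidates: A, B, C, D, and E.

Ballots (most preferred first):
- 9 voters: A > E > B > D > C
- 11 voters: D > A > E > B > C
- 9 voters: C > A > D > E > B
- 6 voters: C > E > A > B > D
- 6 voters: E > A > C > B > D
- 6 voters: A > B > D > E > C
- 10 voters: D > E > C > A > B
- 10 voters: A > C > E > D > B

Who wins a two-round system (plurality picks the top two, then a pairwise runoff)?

Round 1 first-place votes: A 25, B 0, C 15, D 21, E 6. A and D advance.
Runoff: A is ranked above D on 46 ballots, D above A on 21.

A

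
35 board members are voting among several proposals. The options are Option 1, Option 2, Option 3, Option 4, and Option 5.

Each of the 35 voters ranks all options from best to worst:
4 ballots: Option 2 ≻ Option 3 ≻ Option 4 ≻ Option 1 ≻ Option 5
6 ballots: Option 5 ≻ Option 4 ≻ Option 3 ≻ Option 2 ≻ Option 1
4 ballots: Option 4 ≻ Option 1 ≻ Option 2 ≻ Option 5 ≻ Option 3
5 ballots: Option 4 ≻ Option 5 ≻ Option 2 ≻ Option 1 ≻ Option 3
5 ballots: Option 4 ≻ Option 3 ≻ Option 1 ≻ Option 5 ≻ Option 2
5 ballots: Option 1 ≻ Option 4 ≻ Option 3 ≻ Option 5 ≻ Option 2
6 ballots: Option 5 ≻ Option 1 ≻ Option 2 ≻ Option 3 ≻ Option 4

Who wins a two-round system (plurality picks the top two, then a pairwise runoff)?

Round 1 first-place votes: Option 1 5, Option 2 4, Option 3 0, Option 4 14, Option 5 12. Option 4 and Option 5 advance.
Runoff: Option 4 is ranked above Option 5 on 23 ballots, Option 5 above Option 4 on 12.

Option 4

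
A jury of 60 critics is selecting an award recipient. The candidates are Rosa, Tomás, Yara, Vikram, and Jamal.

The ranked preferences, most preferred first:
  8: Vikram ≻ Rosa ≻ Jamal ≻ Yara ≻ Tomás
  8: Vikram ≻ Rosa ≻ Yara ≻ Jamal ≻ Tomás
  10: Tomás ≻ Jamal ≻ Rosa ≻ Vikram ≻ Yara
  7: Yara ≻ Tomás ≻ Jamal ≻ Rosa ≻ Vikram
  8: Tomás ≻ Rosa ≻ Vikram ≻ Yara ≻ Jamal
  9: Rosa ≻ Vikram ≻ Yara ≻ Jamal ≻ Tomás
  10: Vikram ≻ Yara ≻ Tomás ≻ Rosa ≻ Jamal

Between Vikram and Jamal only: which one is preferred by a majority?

Vikram

Vikram is ranked above Jamal on 43 ballots; Jamal above Vikram on 17.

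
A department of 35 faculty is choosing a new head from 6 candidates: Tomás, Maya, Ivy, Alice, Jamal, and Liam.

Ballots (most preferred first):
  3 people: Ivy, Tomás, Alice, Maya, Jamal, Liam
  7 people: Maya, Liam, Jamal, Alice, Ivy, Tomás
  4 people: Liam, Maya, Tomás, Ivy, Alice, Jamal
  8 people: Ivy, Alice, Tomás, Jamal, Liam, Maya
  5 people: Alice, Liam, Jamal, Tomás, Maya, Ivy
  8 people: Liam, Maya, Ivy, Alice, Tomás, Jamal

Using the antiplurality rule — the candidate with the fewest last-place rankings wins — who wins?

Alice

Last-place votes: Tomás 7, Maya 8, Ivy 5, Alice 0, Jamal 12, Liam 3.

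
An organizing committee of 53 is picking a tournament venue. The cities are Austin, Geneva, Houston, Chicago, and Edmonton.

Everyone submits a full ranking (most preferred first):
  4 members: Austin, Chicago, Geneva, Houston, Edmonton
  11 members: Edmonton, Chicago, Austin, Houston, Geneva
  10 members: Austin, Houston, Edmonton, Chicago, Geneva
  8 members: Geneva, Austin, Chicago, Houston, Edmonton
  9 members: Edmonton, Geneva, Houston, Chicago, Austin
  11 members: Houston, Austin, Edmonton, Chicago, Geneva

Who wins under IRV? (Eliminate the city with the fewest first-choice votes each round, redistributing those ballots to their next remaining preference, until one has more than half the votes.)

Round 1: Austin 14, Geneva 8, Houston 11, Chicago 0, Edmonton 20. Chicago eliminated.
Round 2: Austin 14, Geneva 8, Houston 11, Edmonton 20. Geneva eliminated.
Round 3: Austin 22, Houston 11, Edmonton 20. Houston eliminated.
Round 4: Austin 33, Edmonton 20. Austin has a majority (≥27).

Austin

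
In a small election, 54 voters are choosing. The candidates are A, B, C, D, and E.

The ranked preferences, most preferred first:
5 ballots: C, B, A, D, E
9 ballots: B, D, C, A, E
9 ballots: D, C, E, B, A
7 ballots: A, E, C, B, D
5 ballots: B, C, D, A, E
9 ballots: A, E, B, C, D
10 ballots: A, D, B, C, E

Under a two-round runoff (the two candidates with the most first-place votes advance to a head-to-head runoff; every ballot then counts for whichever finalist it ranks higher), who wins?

Round 1 first-place votes: A 26, B 14, C 5, D 9, E 0. A and B advance.
Runoff: A is ranked above B on 26 ballots, B above A on 28.

B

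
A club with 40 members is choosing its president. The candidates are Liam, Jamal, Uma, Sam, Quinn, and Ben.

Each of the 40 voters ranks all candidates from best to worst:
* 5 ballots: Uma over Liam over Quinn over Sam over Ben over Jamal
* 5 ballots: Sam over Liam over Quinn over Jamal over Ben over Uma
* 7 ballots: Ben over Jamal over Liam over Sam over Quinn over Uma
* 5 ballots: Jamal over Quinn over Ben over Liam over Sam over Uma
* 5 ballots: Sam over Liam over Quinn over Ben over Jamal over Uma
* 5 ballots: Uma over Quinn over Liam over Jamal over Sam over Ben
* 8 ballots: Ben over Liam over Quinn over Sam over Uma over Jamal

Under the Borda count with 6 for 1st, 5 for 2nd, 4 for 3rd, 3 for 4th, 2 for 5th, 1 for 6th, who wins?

Liam: 5×5 + 5×5 + 7×4 + 5×3 + 5×5 + 5×4 + 8×5 = 178
Jamal: 5×1 + 5×3 + 7×5 + 5×6 + 5×2 + 5×3 + 8×1 = 118
Uma: 5×6 + 5×1 + 7×1 + 5×1 + 5×1 + 5×6 + 8×2 = 98
Sam: 5×3 + 5×6 + 7×3 + 5×2 + 5×6 + 5×2 + 8×3 = 140
Quinn: 5×4 + 5×4 + 7×2 + 5×5 + 5×4 + 5×5 + 8×4 = 156
Ben: 5×2 + 5×2 + 7×6 + 5×4 + 5×3 + 5×1 + 8×6 = 150

Liam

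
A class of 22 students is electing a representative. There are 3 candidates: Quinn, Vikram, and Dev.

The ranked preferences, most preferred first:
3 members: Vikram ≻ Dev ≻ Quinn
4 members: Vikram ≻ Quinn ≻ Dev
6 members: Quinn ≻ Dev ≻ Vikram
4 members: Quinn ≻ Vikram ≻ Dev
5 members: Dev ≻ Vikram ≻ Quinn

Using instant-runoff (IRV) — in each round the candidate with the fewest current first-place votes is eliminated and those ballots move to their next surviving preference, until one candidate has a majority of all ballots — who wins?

Round 1: Quinn 10, Vikram 7, Dev 5. Dev eliminated.
Round 2: Quinn 10, Vikram 12. Vikram has a majority (≥12).

Vikram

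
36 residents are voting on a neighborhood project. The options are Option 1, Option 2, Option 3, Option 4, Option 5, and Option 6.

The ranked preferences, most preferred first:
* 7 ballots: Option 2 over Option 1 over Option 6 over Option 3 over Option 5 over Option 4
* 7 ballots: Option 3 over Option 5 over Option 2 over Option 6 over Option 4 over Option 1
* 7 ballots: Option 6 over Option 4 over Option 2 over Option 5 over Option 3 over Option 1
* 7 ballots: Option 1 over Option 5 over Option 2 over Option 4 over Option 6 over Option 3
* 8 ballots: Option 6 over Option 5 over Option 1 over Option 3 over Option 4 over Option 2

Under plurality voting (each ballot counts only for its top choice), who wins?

Option 6

First-place votes: Option 1 7, Option 2 7, Option 3 7, Option 4 0, Option 5 0, Option 6 15.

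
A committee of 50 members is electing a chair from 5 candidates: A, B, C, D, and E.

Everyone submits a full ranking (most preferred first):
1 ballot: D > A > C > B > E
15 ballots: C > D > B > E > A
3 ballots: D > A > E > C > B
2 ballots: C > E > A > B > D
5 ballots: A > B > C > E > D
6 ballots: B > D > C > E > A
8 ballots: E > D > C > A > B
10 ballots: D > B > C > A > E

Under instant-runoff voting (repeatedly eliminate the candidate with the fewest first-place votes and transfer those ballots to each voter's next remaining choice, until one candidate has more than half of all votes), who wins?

D

Round 1: A 5, B 6, C 17, D 14, E 8. A eliminated.
Round 2: B 11, C 17, D 14, E 8. E eliminated.
Round 3: B 11, C 17, D 22. B eliminated.
Round 4: C 22, D 28. D has a majority (≥26).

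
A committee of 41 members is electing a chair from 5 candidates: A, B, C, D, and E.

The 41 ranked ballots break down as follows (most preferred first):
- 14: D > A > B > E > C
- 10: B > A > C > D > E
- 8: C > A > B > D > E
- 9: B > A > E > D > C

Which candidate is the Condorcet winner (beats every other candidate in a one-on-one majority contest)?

A

A vs B: 22–19
A vs C: 33–8
A vs D: 27–14
A vs E: 41–0
A beats every other candidate.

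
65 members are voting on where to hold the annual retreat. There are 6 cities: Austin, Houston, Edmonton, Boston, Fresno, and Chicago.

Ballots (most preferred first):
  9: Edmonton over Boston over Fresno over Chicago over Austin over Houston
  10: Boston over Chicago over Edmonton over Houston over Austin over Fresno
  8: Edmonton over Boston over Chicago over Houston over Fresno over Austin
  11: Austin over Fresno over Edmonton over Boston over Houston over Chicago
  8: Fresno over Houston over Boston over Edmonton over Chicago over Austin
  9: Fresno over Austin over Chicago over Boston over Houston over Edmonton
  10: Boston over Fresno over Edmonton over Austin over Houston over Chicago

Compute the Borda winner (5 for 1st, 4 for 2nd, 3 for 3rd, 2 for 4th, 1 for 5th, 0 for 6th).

Boston

Austin: 9×1 + 10×1 + 8×0 + 11×5 + 8×0 + 9×4 + 10×2 = 130
Houston: 9×0 + 10×2 + 8×2 + 11×1 + 8×4 + 9×1 + 10×1 = 98
Edmonton: 9×5 + 10×3 + 8×5 + 11×3 + 8×2 + 9×0 + 10×3 = 194
Boston: 9×4 + 10×5 + 8×4 + 11×2 + 8×3 + 9×2 + 10×5 = 232
Fresno: 9×3 + 10×0 + 8×1 + 11×4 + 8×5 + 9×5 + 10×4 = 204
Chicago: 9×2 + 10×4 + 8×3 + 11×0 + 8×1 + 9×3 + 10×0 = 117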